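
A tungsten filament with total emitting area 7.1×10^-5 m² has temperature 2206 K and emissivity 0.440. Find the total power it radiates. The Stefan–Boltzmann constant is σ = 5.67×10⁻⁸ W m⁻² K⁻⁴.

P ≈ 41.9 W

P = εσAT⁴ = 0.440 × 5.67×10⁻⁸ × 7.10×10^-5 × (2206)⁴ = 0.440 × 5.67×10⁻⁸ × 7.10×10^-5 × 2.37×10^13.
P = 41.9 W.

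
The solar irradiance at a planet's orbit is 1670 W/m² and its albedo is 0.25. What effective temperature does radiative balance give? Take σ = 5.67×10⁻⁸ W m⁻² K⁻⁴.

Power absorbed = (1−a)S·πR²; power emitted = 4πR²σT⁴. Equating and cancelling πR²:
T = ((1−a)S / 4σ)^(1/4) = (1250 / (4 × 5.67×10⁻⁸))^(1/4) = (5.52×10^9)^(1/4).
T = 273 K.

T ≈ 273 K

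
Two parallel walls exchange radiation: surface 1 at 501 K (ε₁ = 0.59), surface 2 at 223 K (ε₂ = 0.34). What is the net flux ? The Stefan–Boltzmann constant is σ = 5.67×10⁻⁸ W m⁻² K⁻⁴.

For two large parallel gray plates, q = σ(T₁⁴ − T₂⁴) / (1/ε₁ + 1/ε₂ − 1).
1/ε₁ + 1/ε₂ − 1 = 1/0.59 + 1/0.34 − 1 = 3.636.
T₁⁴ − T₂⁴ = 6.30×10^10 − 2.47×10^9 = 6.05×10^10 K⁴.
q = 5.67×10⁻⁸ × 6.05×10^10 / 3.636 = 944 W/m².

q ≈ 944 W/m²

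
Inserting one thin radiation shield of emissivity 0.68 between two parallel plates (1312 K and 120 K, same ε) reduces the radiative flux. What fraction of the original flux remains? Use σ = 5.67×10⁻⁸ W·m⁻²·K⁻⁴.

ratio ≈ 0.500

With N identical shields there are N+1 = 2 gaps in series, each with the same radiative resistance, so the flux falls to 1/(N+1) of its unshielded value.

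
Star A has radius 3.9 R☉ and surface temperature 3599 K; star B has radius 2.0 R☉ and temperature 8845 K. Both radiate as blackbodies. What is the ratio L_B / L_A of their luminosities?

L_B/L_A ≈ 9.59

L = 4πR²σT⁴ ∝ R²T⁴, so L_B/L_A = (2.0/3.9)² × (8845/3599)⁴ = 0.263 × 36.5 = 9.59.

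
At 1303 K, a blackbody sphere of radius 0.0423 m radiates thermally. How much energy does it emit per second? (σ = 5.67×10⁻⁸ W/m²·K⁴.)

A = 4πr² = 4π × (0.0423)² = 0.0225 m².
P = σAT⁴ = 5.67×10⁻⁸ × 0.0225 × (1303)⁴ = 5.67×10⁻⁸ × 0.0225 × 2.88×10^12.
P = 3670 W.

P ≈ 3670 W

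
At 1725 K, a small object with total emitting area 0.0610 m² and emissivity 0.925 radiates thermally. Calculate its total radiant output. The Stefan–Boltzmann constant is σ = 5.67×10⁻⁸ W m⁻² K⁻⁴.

P = εσAT⁴ = 0.925 × 5.67×10⁻⁸ × 0.0610 × (1725)⁴ = 0.925 × 5.67×10⁻⁸ × 0.0610 × 8.85×10^12.
P = 28300 W.

P ≈ 28300 W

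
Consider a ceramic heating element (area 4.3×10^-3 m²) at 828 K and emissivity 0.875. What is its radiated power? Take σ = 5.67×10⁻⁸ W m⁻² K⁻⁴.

P ≈ 100 W

Stefan–Boltzmann: P = εσAT⁴ = 0.875 × 5.67×10⁻⁸ × 4.30×10^-3 × (828)⁴ = 0.875 × 5.67×10⁻⁸ × 4.30×10^-3 × 4.70×10^11.
P = 100 W.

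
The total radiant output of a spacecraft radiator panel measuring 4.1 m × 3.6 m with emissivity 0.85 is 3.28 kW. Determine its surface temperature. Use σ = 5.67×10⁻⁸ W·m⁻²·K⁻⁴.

A = 4.1 × 3.6 = 14.8 m².
From P = εσAT⁴, T = (P / εσA)^(1/4) = (3280 / (0.85 × 5.67×10⁻⁸ × 14.8))^(1/4).
T = (4.61×10^9)^(1/4) = 261 K.

T ≈ 261 K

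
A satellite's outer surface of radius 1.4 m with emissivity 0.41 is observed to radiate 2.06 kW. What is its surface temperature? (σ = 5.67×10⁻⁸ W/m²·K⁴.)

A = 4πr² = 4π × (1.4)² = 24.6 m².
From P = εσAT⁴, T = (P / εσA)^(1/4) = (2060 / (0.41 × 5.67×10⁻⁸ × 24.6))^(1/4).
T = (3.60×10^9)^(1/4) = 245 K.

T ≈ 245 K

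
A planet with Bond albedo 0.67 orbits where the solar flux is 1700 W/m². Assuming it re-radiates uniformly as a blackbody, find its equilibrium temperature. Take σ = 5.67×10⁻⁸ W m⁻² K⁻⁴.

T ≈ 223 K

Power absorbed = (1−a)S·πR²; power emitted = 4πR²σT⁴. Equating and cancelling πR²:
T = ((1−a)S / 4σ)^(1/4) = (561 / (4 × 5.67×10⁻⁸))^(1/4) = (2.47×10^9)^(1/4).
T = 223 K.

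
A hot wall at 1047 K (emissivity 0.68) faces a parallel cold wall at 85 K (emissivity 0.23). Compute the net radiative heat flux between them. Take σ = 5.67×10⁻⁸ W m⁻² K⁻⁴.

q ≈ 14100 W/m²

For two large parallel gray plates, q = σ(T₁⁴ − T₂⁴) / (1/ε₁ + 1/ε₂ − 1).
1/ε₁ + 1/ε₂ − 1 = 1/0.68 + 1/0.23 − 1 = 4.818.
T₁⁴ − T₂⁴ = 1.20×10^12 − 5.22×10^7 = 1.20×10^12 K⁴.
q = 5.67×10⁻⁸ × 1.20×10^12 / 4.818 = 14100 W/m².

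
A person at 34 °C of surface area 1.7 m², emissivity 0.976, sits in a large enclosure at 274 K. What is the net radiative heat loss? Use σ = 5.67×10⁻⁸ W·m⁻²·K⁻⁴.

Q ≈ 305 W

Convert: 34 °C = 307 K.
Q = εσA(T⁴ − T_s⁴). T⁴ − T_s⁴ = (307)⁴ − (274)⁴ = 8.88×10^9 − 5.64×10^9 = 3.25×10^9 K⁴.
Q = 0.976 × 5.67×10⁻⁸ × 1.70 × 3.25×10^9 = 305 W.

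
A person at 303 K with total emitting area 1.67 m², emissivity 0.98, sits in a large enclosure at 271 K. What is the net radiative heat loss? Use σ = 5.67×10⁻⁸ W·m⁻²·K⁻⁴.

Q = εσA(T⁴ − T_s⁴). T⁴ − T_s⁴ = (303)⁴ − (271)⁴ = 8.43×10^9 − 5.39×10^9 = 3.04×10^9 K⁴.
Q = 0.98 × 5.67×10⁻⁸ × 1.67 × 3.04×10^9 = 282 W.

Q ≈ 282 W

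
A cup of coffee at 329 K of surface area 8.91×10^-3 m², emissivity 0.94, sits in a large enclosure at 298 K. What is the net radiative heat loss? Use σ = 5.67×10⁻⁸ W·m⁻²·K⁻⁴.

Q ≈ 1.82 W

Q = εσA(T⁴ − T_s⁴). T⁴ − T_s⁴ = (329)⁴ − (298)⁴ = 1.17×10^10 − 7.89×10^9 = 3.83×10^9 K⁴.
Q = 0.94 × 5.67×10⁻⁸ × 8.91×10^-3 × 3.83×10^9 = 1.82 W.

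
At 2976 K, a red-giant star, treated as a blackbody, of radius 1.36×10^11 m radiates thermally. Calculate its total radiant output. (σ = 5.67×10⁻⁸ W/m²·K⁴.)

P ≈ 1.03×10^30 W

A = 4πr² = 4π × (1.36×10^11)² = 2.32×10^23 m².
P = σAT⁴ = 5.67×10⁻⁸ × 2.32×10^23 × (2976)⁴ = 5.67×10⁻⁸ × 2.32×10^23 × 7.84×10^13.
P = 1.03×10^30 W.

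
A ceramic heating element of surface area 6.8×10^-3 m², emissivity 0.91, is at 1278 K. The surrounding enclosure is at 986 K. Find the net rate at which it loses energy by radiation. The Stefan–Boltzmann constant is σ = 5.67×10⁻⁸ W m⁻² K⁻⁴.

Q = εσA(T⁴ − T_s⁴). T⁴ − T_s⁴ = (1278)⁴ − (986)⁴ = 2.67×10^12 − 9.45×10^11 = 1.72×10^12 K⁴.
Q = 0.91 × 5.67×10⁻⁸ × 6.80×10^-3 × 1.72×10^12 = 604 W.

Q ≈ 604 W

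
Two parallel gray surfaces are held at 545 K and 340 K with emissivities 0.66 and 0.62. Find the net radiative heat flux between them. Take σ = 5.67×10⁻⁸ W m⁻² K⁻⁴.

q ≈ 1990 W/m²

For two large parallel gray plates, q = σ(T₁⁴ − T₂⁴) / (1/ε₁ + 1/ε₂ − 1).
1/ε₁ + 1/ε₂ − 1 = 1/0.66 + 1/0.62 − 1 = 2.128.
T₁⁴ − T₂⁴ = 8.82×10^10 − 1.34×10^10 = 7.49×10^10 K⁴.
q = 5.67×10⁻⁸ × 7.49×10^10 / 2.128 = 1990 W/m².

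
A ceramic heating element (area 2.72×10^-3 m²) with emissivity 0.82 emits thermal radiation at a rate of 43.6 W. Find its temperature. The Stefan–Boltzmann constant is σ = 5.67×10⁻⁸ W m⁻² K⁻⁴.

T ≈ 766 K

From P = εσAT⁴, T = (P / εσA)^(1/4) = (43.6 / (0.82 × 5.67×10⁻⁸ × 2.72×10^-3))^(1/4).
T = (3.45×10^11)^(1/4) = 766 K.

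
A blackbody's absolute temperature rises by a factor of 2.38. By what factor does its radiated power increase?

P ∝ T⁴, so the power scales as (2.38)⁴ = 32.1.

factor ≈ 32.1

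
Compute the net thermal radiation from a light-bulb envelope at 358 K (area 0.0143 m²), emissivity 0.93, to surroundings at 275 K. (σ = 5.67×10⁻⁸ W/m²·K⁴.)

Q = εσA(T⁴ − T_s⁴). T⁴ − T_s⁴ = (358)⁴ − (275)⁴ = 1.64×10^10 − 5.72×10^9 = 1.07×10^10 K⁴.
Q = 0.93 × 5.67×10⁻⁸ × 0.0143 × 1.07×10^10 = 8.07 W.

Q ≈ 8.07 W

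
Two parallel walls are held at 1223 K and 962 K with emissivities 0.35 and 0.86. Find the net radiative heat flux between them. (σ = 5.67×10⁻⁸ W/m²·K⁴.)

For two large parallel gray plates, q = σ(T₁⁴ − T₂⁴) / (1/ε₁ + 1/ε₂ − 1).
1/ε₁ + 1/ε₂ − 1 = 1/0.35 + 1/0.86 − 1 = 3.020.
T₁⁴ − T₂⁴ = 2.24×10^12 − 8.56×10^11 = 1.38×10^12 K⁴.
q = 5.67×10⁻⁸ × 1.38×10^12 / 3.020 = 25900 W/m².

q ≈ 25900 W/m²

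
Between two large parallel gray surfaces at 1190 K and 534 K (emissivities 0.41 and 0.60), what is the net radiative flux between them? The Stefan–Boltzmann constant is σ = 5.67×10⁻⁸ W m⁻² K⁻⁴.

q ≈ 35100 W/m²

For two large parallel gray plates, q = σ(T₁⁴ − T₂⁴) / (1/ε₁ + 1/ε₂ − 1).
1/ε₁ + 1/ε₂ − 1 = 1/0.41 + 1/0.60 − 1 = 3.106.
T₁⁴ − T₂⁴ = 2.01×10^12 − 8.13×10^10 = 1.92×10^12 K⁴.
q = 5.67×10⁻⁸ × 1.92×10^12 / 3.106 = 35100 W/m².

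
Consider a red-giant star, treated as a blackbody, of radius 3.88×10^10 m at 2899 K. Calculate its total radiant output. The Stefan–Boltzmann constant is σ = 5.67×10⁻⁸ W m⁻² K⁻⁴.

A = 4πr² = 4π × (3.88×10^10)² = 1.89×10^22 m².
P = σAT⁴ = 5.67×10⁻⁸ × 1.89×10^22 × (2899)⁴ = 5.67×10⁻⁸ × 1.89×10^22 × 7.06×10^13.
P = 7.58×10^28 W.

P ≈ 7.58×10^28 W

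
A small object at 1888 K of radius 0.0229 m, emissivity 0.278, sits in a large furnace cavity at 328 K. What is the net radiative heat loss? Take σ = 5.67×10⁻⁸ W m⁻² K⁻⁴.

Q ≈ 1320 W

A = 4πr² = 4π × (0.0229)² = 6.59×10^-3 m².
Q = εσA(T⁴ − T_s⁴). T⁴ − T_s⁴ = (1888)⁴ − (328)⁴ = 1.27×10^13 − 1.16×10^10 = 1.27×10^13 K⁴.
Q = 0.278 × 5.67×10⁻⁸ × 6.59×10^-3 × 1.27×10^13 = 1320 W.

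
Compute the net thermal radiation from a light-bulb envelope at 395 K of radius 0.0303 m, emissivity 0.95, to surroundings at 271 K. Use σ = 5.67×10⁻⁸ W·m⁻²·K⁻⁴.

Q ≈ 11.8 W

A = 4πr² = 4π × (0.0303)² = 0.0115 m².
Q = εσA(T⁴ − T_s⁴). T⁴ − T_s⁴ = (395)⁴ − (271)⁴ = 2.43×10^10 − 5.39×10^9 = 1.90×10^10 K⁴.
Q = 0.95 × 5.67×10⁻⁸ × 0.0115 × 1.90×10^10 = 11.8 W.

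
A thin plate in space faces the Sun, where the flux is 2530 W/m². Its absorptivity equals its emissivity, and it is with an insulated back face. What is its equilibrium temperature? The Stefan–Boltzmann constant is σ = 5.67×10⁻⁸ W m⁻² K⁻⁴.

Absorbed flux αS = emitted flux εσT⁴ (one radiating face); with α = ε, T = (S/σ)^(1/4).
T = (2530 / 5.67×10⁻⁸)^(1/4) = (4.46×10^10)^(1/4).
T = 460 K.

T ≈ 460 K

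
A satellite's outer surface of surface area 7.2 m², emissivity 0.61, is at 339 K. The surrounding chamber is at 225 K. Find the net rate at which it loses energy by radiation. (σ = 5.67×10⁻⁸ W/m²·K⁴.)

Q = εσA(T⁴ − T_s⁴). T⁴ − T_s⁴ = (339)⁴ − (225)⁴ = 1.32×10^10 − 2.56×10^9 = 1.06×10^10 K⁴.
Q = 0.61 × 5.67×10⁻⁸ × 7.20 × 1.06×10^10 = 2650 W.

Q ≈ 2650 W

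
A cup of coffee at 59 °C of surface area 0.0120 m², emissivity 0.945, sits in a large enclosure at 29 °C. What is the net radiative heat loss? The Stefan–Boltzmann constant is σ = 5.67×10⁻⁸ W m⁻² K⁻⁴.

Convert: 59 °C = 332 K; 29 °C = 302 K.
Q = εσA(T⁴ − T_s⁴). T⁴ − T_s⁴ = (332)⁴ − (302)⁴ = 1.21×10^10 − 8.32×10^9 = 3.83×10^9 K⁴.
Q = 0.945 × 5.67×10⁻⁸ × 0.0120 × 3.83×10^9 = 2.46 W.

Q ≈ 2.46 W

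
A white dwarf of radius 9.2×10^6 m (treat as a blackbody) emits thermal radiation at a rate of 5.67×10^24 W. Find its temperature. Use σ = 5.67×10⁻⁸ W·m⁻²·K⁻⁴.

T ≈ 17500 K

A = 4πr² = 4π × (9.2×10^6)² = 1.06×10^15 m².
From P = σAT⁴, T = (P / σA)^(1/4) = (5.67×10^24 / (5.67×10⁻⁸ × 1.06×10^15))^(1/4).
T = (9.40×10^16)^(1/4) = 17500 K.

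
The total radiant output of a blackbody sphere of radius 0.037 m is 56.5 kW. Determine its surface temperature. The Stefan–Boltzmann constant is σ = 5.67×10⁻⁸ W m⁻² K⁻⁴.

T ≈ 2760 K

A = 4πr² = 4π × (0.037)² = 0.0172 m².
From P = σAT⁴, T = (P / σA)^(1/4) = (56500 / (5.67×10⁻⁸ × 0.0172))^(1/4).
T = (5.79×10^13)^(1/4) = 2760 K.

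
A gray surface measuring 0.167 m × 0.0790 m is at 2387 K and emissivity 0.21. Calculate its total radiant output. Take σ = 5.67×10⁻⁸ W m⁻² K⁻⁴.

P ≈ 5100 W

A = 0.167 × 0.0790 = 0.0132 m².
Stefan–Boltzmann: P = εσAT⁴ = 0.21 × 5.67×10⁻⁸ × 0.0132 × (2387)⁴ = 0.21 × 5.67×10⁻⁸ × 0.0132 × 3.25×10^13.
P = 5100 W.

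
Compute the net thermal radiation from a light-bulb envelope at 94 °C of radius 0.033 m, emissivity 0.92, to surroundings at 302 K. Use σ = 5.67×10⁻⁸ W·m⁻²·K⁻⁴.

Q ≈ 7.01 W

A = 4πr² = 4π × (0.033)² = 0.0137 m².
Convert: 94 °C = 367 K.
Q = εσA(T⁴ − T_s⁴). T⁴ − T_s⁴ = (367)⁴ − (302)⁴ = 1.81×10^10 − 8.32×10^9 = 9.82×10^9 K⁴.
Q = 0.92 × 5.67×10⁻⁸ × 0.0137 × 9.82×10^9 = 7.01 W.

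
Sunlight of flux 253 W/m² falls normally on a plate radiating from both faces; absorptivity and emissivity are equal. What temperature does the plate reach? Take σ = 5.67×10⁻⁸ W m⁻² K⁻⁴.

Absorbed flux αS = emitted flux 2εσT⁴ per unit area; with α = ε this gives T = (S/2σ)^(1/4).
T = (253 / (2 × 5.67×10⁻⁸))^(1/4) = (2.23×10^9)^(1/4).
T = 217 K.

T ≈ 217 K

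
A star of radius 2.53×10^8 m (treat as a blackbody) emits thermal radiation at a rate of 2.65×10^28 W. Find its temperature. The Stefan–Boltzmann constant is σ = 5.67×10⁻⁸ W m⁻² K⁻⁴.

T ≈ 27600 K

A = 4πr² = 4π × (2.53×10^8)² = 8.04×10^17 m².
From P = σAT⁴, T = (P / σA)^(1/4) = (2.65×10^28 / (5.67×10⁻⁸ × 8.04×10^17))^(1/4).
T = (5.81×10^17)^(1/4) = 27600 K.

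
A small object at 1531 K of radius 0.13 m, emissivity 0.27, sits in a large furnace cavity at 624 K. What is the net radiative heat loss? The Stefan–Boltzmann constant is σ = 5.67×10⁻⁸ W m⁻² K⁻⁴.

A = 4πr² = 4π × (0.13)² = 0.212 m².
Q = εσA(T⁴ − T_s⁴). T⁴ − T_s⁴ = (1531)⁴ − (624)⁴ = 5.49×10^12 − 1.52×10^11 = 5.34×10^12 K⁴.
Q = 0.27 × 5.67×10⁻⁸ × 0.212 × 5.34×10^12 = 17400 W.

Q ≈ 17400 W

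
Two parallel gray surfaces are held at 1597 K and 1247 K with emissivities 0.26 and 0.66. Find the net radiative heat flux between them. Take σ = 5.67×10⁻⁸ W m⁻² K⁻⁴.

For two large parallel gray plates, q = σ(T₁⁴ − T₂⁴) / (1/ε₁ + 1/ε₂ − 1).
1/ε₁ + 1/ε₂ − 1 = 1/0.26 + 1/0.66 − 1 = 4.361.
T₁⁴ − T₂⁴ = 6.50×10^12 − 2.42×10^12 = 4.09×10^12 K⁴.
q = 5.67×10⁻⁸ × 4.09×10^12 / 4.361 = 53100 W/m².

q ≈ 53100 W/m²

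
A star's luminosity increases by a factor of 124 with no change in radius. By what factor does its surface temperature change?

P ∝ T⁴ ⇒ T ∝ P^(1/4), so T scales by (124)^(1/4) = 3.34.

factor ≈ 3.34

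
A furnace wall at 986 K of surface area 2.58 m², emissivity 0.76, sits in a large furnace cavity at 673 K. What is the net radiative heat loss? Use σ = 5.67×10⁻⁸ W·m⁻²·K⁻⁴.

Q = εσA(T⁴ − T_s⁴). T⁴ − T_s⁴ = (986)⁴ − (673)⁴ = 9.45×10^11 − 2.05×10^11 = 7.40×10^11 K⁴.
Q = 0.76 × 5.67×10⁻⁸ × 2.58 × 7.40×10^11 = 82300 W.

Q ≈ 82300 W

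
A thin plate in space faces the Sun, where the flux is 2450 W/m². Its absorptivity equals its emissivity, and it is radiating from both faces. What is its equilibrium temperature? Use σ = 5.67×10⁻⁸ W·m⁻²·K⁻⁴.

T ≈ 383 K

Absorbed flux αS = emitted flux 2εσT⁴ per unit area; with α = ε this gives T = (S/2σ)^(1/4).
T = (2450 / (2 × 5.67×10⁻⁸))^(1/4) = (2.16×10^10)^(1/4).
T = 383 K.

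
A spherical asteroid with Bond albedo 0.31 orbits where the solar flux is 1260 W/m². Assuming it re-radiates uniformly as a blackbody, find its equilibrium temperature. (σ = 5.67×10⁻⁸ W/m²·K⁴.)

Power absorbed = (1−a)S·πR²; power emitted = 4πR²σT⁴. Equating and cancelling πR²:
T = ((1−a)S / 4σ)^(1/4) = (869 / (4 × 5.67×10⁻⁸))^(1/4) = (3.83×10^9)^(1/4).
T = 249 K.

T ≈ 249 K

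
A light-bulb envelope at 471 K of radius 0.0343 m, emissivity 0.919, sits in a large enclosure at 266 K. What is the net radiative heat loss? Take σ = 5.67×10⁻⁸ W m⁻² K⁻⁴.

Q ≈ 34.1 W

A = 4πr² = 4π × (0.0343)² = 0.0148 m².
Q = εσA(T⁴ − T_s⁴). T⁴ − T_s⁴ = (471)⁴ − (266)⁴ = 4.92×10^10 − 5.01×10^9 = 4.42×10^10 K⁴.
Q = 0.919 × 5.67×10⁻⁸ × 0.0148 × 4.42×10^10 = 34.1 W.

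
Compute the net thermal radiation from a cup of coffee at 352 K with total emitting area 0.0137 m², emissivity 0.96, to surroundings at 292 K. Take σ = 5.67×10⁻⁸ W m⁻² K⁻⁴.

Q ≈ 6.03 W

Q = εσA(T⁴ − T_s⁴). T⁴ − T_s⁴ = (352)⁴ − (292)⁴ = 1.54×10^10 − 7.27×10^9 = 8.08×10^9 K⁴.
Q = 0.96 × 5.67×10⁻⁸ × 0.0137 × 8.08×10^9 = 6.03 W.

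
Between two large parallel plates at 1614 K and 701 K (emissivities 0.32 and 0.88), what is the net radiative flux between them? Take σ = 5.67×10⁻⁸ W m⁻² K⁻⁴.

For two large parallel gray plates, q = σ(T₁⁴ − T₂⁴) / (1/ε₁ + 1/ε₂ − 1).
1/ε₁ + 1/ε₂ − 1 = 1/0.32 + 1/0.88 − 1 = 3.261.
T₁⁴ − T₂⁴ = 6.79×10^12 − 2.41×10^11 = 6.54×10^12 K⁴.
q = 5.67×10⁻⁸ × 6.54×10^12 / 3.261 = 1.14×10^5 W/m².

q ≈ 1.14×10^5 W/m²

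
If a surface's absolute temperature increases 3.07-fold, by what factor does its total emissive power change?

P ∝ T⁴, so the power scales as (3.07)⁴ = 88.8.

factor ≈ 88.8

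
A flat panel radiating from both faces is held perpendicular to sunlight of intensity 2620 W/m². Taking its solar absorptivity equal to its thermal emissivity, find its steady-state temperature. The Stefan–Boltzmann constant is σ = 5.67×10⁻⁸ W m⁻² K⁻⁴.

Absorbed flux αS = emitted flux 2εσT⁴ per unit area; with α = ε this gives T = (S/2σ)^(1/4).
T = (2620 / (2 × 5.67×10⁻⁸))^(1/4) = (2.31×10^10)^(1/4).
T = 390 K.

T ≈ 390 K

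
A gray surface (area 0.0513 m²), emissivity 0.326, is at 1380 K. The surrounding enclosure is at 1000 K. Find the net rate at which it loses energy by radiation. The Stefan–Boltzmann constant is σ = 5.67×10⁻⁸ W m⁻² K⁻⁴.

Q = εσA(T⁴ − T_s⁴). T⁴ − T_s⁴ = (1380)⁴ − (1000)⁴ = 3.63×10^12 − 1.00×10^12 = 2.63×10^12 K⁴.
Q = 0.326 × 5.67×10⁻⁸ × 0.0513 × 2.63×10^12 = 2490 W.

Q ≈ 2490 W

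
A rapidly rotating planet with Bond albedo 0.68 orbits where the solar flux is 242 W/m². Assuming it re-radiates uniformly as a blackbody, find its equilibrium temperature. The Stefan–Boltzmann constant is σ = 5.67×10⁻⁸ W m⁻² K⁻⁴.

Power absorbed = (1−a)S·πR²; power emitted = 4πR²σT⁴. Equating and cancelling πR²:
T = ((1−a)S / 4σ)^(1/4) = (77.4 / (4 × 5.67×10⁻⁸))^(1/4) = (3.41×10^8)^(1/4).
T = 136 K.

T ≈ 136 K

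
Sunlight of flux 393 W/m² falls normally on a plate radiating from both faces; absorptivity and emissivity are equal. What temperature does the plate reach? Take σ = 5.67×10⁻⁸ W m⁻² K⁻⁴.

T ≈ 243 K

Absorbed flux αS = emitted flux 2εσT⁴ per unit area; with α = ε this gives T = (S/2σ)^(1/4).
T = (393 / (2 × 5.67×10⁻⁸))^(1/4) = (3.47×10^9)^(1/4).
T = 243 K.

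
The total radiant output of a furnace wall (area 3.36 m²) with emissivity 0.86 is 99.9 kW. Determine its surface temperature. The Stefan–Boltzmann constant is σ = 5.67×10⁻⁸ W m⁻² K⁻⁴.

T ≈ 884 K

From P = εσAT⁴, T = (P / εσA)^(1/4) = (99900 / (0.86 × 5.67×10⁻⁸ × 3.36))^(1/4).
T = (6.10×10^11)^(1/4) = 884 K.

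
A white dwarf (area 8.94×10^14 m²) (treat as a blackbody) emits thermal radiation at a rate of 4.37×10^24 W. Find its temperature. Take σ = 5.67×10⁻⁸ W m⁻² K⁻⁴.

From P = σAT⁴, T = (P / σA)^(1/4) = (4.37×10^24 / (5.67×10⁻⁸ × 8.94×10^14))^(1/4).
T = (8.62×10^16)^(1/4) = 17100 K.

T ≈ 17100 K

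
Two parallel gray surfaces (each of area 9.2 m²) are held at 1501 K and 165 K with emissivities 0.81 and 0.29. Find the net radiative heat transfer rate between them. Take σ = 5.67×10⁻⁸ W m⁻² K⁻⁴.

Q ≈ 7.19×10^5 W

For two large parallel gray plates, q = σ(T₁⁴ − T₂⁴) / (1/ε₁ + 1/ε₂ − 1).
1/ε₁ + 1/ε₂ − 1 = 1/0.81 + 1/0.29 − 1 = 3.683.
T₁⁴ − T₂⁴ = 5.08×10^12 − 7.41×10^8 = 5.08×10^12 K⁴.
q = 5.67×10⁻⁸ × 5.08×10^12 / 3.683 = 78100 W/m².
Q = q·A = 78100 × 9.2 = 7.19×10^5 W.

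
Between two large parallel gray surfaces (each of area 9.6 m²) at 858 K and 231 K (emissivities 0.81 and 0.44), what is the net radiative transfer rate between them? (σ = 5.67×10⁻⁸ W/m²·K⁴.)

For two large parallel gray plates, q = σ(T₁⁴ − T₂⁴) / (1/ε₁ + 1/ε₂ − 1).
1/ε₁ + 1/ε₂ − 1 = 1/0.81 + 1/0.44 − 1 = 2.507.
T₁⁴ − T₂⁴ = 5.42×10^11 − 2.85×10^9 = 5.39×10^11 K⁴.
q = 5.67×10⁻⁸ × 5.39×10^11 / 2.507 = 12200 W/m².
Q = q·A = 12200 × 9.6 = 1.17×10^5 W.

Q ≈ 1.17×10^5 W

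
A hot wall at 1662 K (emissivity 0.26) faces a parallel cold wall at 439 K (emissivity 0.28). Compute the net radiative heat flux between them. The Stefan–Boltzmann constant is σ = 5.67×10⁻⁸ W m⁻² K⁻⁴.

q ≈ 67100 W/m²

For two large parallel gray plates, q = σ(T₁⁴ − T₂⁴) / (1/ε₁ + 1/ε₂ − 1).
1/ε₁ + 1/ε₂ − 1 = 1/0.26 + 1/0.28 − 1 = 6.418.
T₁⁴ − T₂⁴ = 7.63×10^12 − 3.71×10^10 = 7.59×10^12 K⁴.
q = 5.67×10⁻⁸ × 7.59×10^12 / 6.418 = 67100 W/m².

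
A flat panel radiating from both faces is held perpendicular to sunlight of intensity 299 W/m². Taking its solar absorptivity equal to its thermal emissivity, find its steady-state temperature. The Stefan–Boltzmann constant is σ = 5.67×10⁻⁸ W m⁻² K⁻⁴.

Absorbed flux αS = emitted flux 2εσT⁴ per unit area; with α = ε this gives T = (S/2σ)^(1/4).
T = (299 / (2 × 5.67×10⁻⁸))^(1/4) = (2.64×10^9)^(1/4).
T = 227 K.

T ≈ 227 K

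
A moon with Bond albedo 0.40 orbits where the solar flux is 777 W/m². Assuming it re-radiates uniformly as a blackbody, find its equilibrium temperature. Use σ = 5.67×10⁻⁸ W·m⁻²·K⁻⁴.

T ≈ 213 K

Power absorbed = (1−a)S·πR²; power emitted = 4πR²σT⁴. Equating and cancelling πR²:
T = ((1−a)S / 4σ)^(1/4) = (466 / (4 × 5.67×10⁻⁸))^(1/4) = (2.06×10^9)^(1/4).
T = 213 K.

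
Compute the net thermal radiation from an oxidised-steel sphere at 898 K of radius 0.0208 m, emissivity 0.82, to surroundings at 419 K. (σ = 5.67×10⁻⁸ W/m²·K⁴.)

Q ≈ 157 W

A = 4πr² = 4π × (0.0208)² = 5.44×10^-3 m².
Q = εσA(T⁴ − T_s⁴). T⁴ − T_s⁴ = (898)⁴ − (419)⁴ = 6.50×10^11 − 3.08×10^10 = 6.19×10^11 K⁴.
Q = 0.82 × 5.67×10⁻⁸ × 5.44×10^-3 × 6.19×10^11 = 157 W.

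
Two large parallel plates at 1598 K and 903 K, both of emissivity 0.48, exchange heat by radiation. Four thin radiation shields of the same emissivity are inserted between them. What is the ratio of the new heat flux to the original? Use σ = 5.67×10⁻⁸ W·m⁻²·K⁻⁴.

ratio ≈ 0.200

With N identical shields there are N+1 = 5 gaps in series, each with the same radiative resistance, so the flux falls to 1/(N+1) of its unshielded value.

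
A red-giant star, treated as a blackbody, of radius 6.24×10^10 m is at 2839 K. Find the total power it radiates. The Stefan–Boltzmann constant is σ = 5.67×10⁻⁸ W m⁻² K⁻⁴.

P ≈ 1.80×10^29 W

A = 4πr² = 4π × (6.24×10^10)² = 4.89×10^22 m².
P = σAT⁴ = 5.67×10⁻⁸ × 4.89×10^22 × (2839)⁴ = 5.67×10⁻⁸ × 4.89×10^22 × 6.50×10^13.
P = 1.80×10^29 W.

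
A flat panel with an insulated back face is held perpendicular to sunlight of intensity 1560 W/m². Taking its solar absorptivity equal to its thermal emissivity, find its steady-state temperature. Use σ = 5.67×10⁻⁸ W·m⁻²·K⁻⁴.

Absorbed flux αS = emitted flux εσT⁴ (one radiating face); with α = ε, T = (S/σ)^(1/4).
T = (1560 / 5.67×10⁻⁸)^(1/4) = (2.75×10^10)^(1/4).
T = 407 K.

T ≈ 407 K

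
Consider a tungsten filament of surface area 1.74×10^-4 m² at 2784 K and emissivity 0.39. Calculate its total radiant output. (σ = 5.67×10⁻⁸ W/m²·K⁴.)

P ≈ 231 W

P = εσAT⁴ = 0.39 × 5.67×10⁻⁸ × 1.74×10^-4 × (2784)⁴ = 0.39 × 5.67×10⁻⁸ × 1.74×10^-4 × 6.01×10^13.
P = 231 W.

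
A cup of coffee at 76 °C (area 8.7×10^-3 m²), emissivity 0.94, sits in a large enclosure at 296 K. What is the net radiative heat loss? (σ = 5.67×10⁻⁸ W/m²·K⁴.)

Convert: 76 °C = 349 K.
Q = εσA(T⁴ − T_s⁴). T⁴ − T_s⁴ = (349)⁴ − (296)⁴ = 1.48×10^10 − 7.68×10^9 = 7.16×10^9 K⁴.
Q = 0.94 × 5.67×10⁻⁸ × 8.70×10^-3 × 7.16×10^9 = 3.32 W.

Q ≈ 3.32 W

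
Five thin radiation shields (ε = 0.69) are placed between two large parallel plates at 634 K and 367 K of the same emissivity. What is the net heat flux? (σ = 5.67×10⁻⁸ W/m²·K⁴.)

q ≈ 714 W/m²

Each of the 6 gaps contributes resistance (2/ε − 1) = 2/0.69 − 1 = 1.899; total = 11.39.
q = σ(T₁⁴ − T₂⁴) / 11.39 = 5.67×10⁻⁸ × 1.43×10^11 / 11.39 = 714 W/m².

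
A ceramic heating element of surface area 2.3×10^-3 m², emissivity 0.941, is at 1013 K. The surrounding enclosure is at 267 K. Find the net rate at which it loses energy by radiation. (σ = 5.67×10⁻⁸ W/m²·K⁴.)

Q ≈ 129 W

Q = εσA(T⁴ − T_s⁴). T⁴ − T_s⁴ = (1013)⁴ − (267)⁴ = 1.05×10^12 − 5.08×10^9 = 1.05×10^12 K⁴.
Q = 0.941 × 5.67×10⁻⁸ × 2.30×10^-3 × 1.05×10^12 = 129 W.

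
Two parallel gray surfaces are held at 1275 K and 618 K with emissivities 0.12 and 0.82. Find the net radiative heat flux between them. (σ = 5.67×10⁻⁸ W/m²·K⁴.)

For two large parallel gray plates, q = σ(T₁⁴ − T₂⁴) / (1/ε₁ + 1/ε₂ − 1).
1/ε₁ + 1/ε₂ − 1 = 1/0.12 + 1/0.82 − 1 = 8.553.
T₁⁴ − T₂⁴ = 2.64×10^12 − 1.46×10^11 = 2.50×10^12 K⁴.
q = 5.67×10⁻⁸ × 2.50×10^12 / 8.553 = 16600 W/m².

q ≈ 16600 W/m²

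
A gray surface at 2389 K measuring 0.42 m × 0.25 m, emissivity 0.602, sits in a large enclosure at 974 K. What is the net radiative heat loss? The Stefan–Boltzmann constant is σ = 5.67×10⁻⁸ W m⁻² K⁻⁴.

Q ≈ 1.14×10^5 W

A = 0.42 × 0.25 = 0.105 m².
Q = εσA(T⁴ − T_s⁴). T⁴ − T_s⁴ = (2389)⁴ − (974)⁴ = 3.26×10^13 − 9.00×10^11 = 3.17×10^13 K⁴.
Q = 0.602 × 5.67×10⁻⁸ × 0.105 × 3.17×10^13 = 1.14×10^5 W.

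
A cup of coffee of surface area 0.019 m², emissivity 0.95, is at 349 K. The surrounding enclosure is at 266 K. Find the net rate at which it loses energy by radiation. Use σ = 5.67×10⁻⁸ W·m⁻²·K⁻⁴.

Q = εσA(T⁴ − T_s⁴). T⁴ − T_s⁴ = (349)⁴ − (266)⁴ = 1.48×10^10 − 5.01×10^9 = 9.83×10^9 K⁴.
Q = 0.95 × 5.67×10⁻⁸ × 0.0190 × 9.83×10^9 = 10.1 W.

Q ≈ 10.1 W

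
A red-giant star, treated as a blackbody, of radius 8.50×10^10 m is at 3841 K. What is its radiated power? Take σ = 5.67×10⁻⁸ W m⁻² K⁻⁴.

A = 4πr² = 4π × (8.50×10^10)² = 9.08×10^22 m².
P = σAT⁴ = 5.67×10⁻⁸ × 9.08×10^22 × (3841)⁴ = 5.67×10⁻⁸ × 9.08×10^22 × 2.18×10^14.
P = 1.12×10^30 W.

P ≈ 1.12×10^30 W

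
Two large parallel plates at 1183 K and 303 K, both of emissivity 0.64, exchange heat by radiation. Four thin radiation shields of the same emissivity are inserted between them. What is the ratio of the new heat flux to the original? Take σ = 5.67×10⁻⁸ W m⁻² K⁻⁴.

With N identical shields there are N+1 = 5 gaps in series, each with the same radiative resistance, so the flux falls to 1/(N+1) of its unshielded value.

ratio ≈ 0.200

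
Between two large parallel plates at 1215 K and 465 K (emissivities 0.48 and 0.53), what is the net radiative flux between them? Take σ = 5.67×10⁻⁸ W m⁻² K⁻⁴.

For two large parallel gray plates, q = σ(T₁⁴ − T₂⁴) / (1/ε₁ + 1/ε₂ − 1).
1/ε₁ + 1/ε₂ − 1 = 1/0.48 + 1/0.53 − 1 = 2.970.
T₁⁴ − T₂⁴ = 2.18×10^12 − 4.68×10^10 = 2.13×10^12 K⁴.
q = 5.67×10⁻⁸ × 2.13×10^12 / 2.970 = 40700 W/m².

q ≈ 40700 W/m²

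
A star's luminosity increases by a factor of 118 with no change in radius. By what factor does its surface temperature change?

factor ≈ 3.30

P ∝ T⁴ ⇒ T ∝ P^(1/4), so T scales by (118)^(1/4) = 3.30.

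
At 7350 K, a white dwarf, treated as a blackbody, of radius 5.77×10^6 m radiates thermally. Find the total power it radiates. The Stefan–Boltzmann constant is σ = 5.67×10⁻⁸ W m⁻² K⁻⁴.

P ≈ 6.92×10^22 W

A = 4πr² = 4π × (5.77×10^6)² = 4.18×10^14 m².
P = σAT⁴ = 5.67×10⁻⁸ × 4.18×10^14 × (7350)⁴ = 5.67×10⁻⁸ × 4.18×10^14 × 2.92×10^15.
P = 6.92×10^22 W.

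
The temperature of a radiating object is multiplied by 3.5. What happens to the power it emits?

P ∝ T⁴, so the power scales as (3.5)⁴ = 150.

factor ≈ 150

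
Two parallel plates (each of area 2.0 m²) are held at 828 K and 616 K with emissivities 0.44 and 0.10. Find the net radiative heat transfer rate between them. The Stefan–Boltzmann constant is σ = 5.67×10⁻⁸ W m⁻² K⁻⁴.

For two large parallel gray plates, q = σ(T₁⁴ − T₂⁴) / (1/ε₁ + 1/ε₂ − 1).
1/ε₁ + 1/ε₂ − 1 = 1/0.44 + 1/0.10 − 1 = 11.27.
T₁⁴ − T₂⁴ = 4.70×10^11 − 1.44×10^11 = 3.26×10^11 K⁴.
q = 5.67×10⁻⁸ × 3.26×10^11 / 11.27 = 1640 W/m².
Q = q·A = 1640 × 2.0 = 3280 W.

Q ≈ 3280 W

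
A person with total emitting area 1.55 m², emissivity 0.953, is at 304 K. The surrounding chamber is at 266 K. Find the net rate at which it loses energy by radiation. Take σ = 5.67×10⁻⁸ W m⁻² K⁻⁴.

Q = εσA(T⁴ − T_s⁴). T⁴ − T_s⁴ = (304)⁴ − (266)⁴ = 8.54×10^9 − 5.01×10^9 = 3.53×10^9 K⁴.
Q = 0.953 × 5.67×10⁻⁸ × 1.55 × 3.53×10^9 = 296 W.

Q ≈ 296 W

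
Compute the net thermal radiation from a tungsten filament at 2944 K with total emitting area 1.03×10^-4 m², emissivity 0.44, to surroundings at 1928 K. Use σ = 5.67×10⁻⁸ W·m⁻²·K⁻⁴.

Q = εσA(T⁴ − T_s⁴). T⁴ − T_s⁴ = (2944)⁴ − (1928)⁴ = 7.51×10^13 − 1.38×10^13 = 6.13×10^13 K⁴.
Q = 0.44 × 5.67×10⁻⁸ × 1.03×10^-4 × 6.13×10^13 = 158 W.

Q ≈ 158 W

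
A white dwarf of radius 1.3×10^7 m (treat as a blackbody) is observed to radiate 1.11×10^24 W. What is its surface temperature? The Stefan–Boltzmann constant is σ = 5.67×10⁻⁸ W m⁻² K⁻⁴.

A = 4πr² = 4π × (1.3×10^7)² = 2.12×10^15 m².
From P = σAT⁴, T = (P / σA)^(1/4) = (1.11×10^24 / (5.67×10⁻⁸ × 2.12×10^15))^(1/4).
T = (9.22×10^15)^(1/4) = 9800 K.

T ≈ 9800 K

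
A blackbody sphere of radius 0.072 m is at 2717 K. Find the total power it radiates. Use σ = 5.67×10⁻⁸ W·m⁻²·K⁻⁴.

P ≈ 2.01×10^5 W

A = 4πr² = 4π × (0.072)² = 0.0651 m².
P = σAT⁴ = 5.67×10⁻⁸ × 0.0651 × (2717)⁴ = 5.67×10⁻⁸ × 0.0651 × 5.45×10^13.
P = 2.01×10^5 W.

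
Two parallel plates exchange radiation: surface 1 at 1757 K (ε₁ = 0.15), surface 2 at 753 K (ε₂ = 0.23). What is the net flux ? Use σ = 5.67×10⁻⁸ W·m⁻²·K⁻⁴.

q ≈ 52100 W/m²

For two large parallel gray plates, q = σ(T₁⁴ − T₂⁴) / (1/ε₁ + 1/ε₂ − 1).
1/ε₁ + 1/ε₂ − 1 = 1/0.15 + 1/0.23 − 1 = 10.01.
T₁⁴ − T₂⁴ = 9.53×10^12 − 3.21×10^11 = 9.21×10^12 K⁴.
q = 5.67×10⁻⁸ × 9.21×10^12 / 10.01 = 52100 W/m².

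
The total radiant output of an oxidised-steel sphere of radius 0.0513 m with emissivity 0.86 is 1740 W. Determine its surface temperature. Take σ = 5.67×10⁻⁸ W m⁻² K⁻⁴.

A = 4πr² = 4π × (0.0513)² = 0.0331 m².
From P = εσAT⁴, T = (P / εσA)^(1/4) = (1740 / (0.86 × 5.67×10⁻⁸ × 0.0331))^(1/4).
T = (1.08×10^12)^(1/4) = 1020 K.

T ≈ 1020 K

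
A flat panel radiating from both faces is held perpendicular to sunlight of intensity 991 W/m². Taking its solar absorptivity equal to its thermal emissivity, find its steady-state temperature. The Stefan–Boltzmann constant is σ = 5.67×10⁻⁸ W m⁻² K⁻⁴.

Absorbed flux αS = emitted flux 2εσT⁴ per unit area; with α = ε this gives T = (S/2σ)^(1/4).
T = (991 / (2 × 5.67×10⁻⁸))^(1/4) = (8.74×10^9)^(1/4).
T = 306 K.

T ≈ 306 K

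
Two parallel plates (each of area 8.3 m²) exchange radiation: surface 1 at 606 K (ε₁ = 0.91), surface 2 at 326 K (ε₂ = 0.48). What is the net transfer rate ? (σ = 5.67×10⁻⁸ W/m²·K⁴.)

Q ≈ 26600 W

For two large parallel gray plates, q = σ(T₁⁴ − T₂⁴) / (1/ε₁ + 1/ε₂ − 1).
1/ε₁ + 1/ε₂ − 1 = 1/0.91 + 1/0.48 − 1 = 2.182.
T₁⁴ − T₂⁴ = 1.35×10^11 − 1.13×10^10 = 1.24×10^11 K⁴.
q = 5.67×10⁻⁸ × 1.24×10^11 / 2.182 = 3210 W/m².
Q = q·A = 3210 × 8.3 = 26600 W.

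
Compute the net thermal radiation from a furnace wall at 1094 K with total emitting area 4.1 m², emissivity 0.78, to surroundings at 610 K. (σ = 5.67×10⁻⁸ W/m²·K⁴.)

Q ≈ 2.35×10^5 W

Q = εσA(T⁴ − T_s⁴). T⁴ − T_s⁴ = (1094)⁴ − (610)⁴ = 1.43×10^12 − 1.38×10^11 = 1.29×10^12 K⁴.
Q = 0.78 × 5.67×10⁻⁸ × 4.10 × 1.29×10^12 = 2.35×10^5 W.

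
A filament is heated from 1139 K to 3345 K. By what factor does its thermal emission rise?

ratio ≈ 74.4

P ∝ T⁴, so the ratio is (3345/1139)⁴ = (2.937)⁴ = 74.4.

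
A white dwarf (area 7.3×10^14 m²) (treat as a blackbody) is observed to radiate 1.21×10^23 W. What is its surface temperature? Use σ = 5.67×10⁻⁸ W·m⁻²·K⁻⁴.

From P = σAT⁴, T = (P / σA)^(1/4) = (1.21×10^23 / (5.67×10⁻⁸ × 7.30×10^14))^(1/4).
T = (2.92×10^15)^(1/4) = 7350 K.

T ≈ 7350 K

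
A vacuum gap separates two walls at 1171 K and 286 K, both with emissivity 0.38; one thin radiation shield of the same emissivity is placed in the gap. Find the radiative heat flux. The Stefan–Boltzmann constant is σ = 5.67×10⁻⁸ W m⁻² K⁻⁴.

q ≈ 12500 W/m²

Each of the 2 gaps contributes resistance (2/ε − 1) = 2/0.38 − 1 = 4.263; total = 8.526.
q = σ(T₁⁴ − T₂⁴) / 8.526 = 5.67×10⁻⁸ × 1.87×10^12 / 8.526 = 12500 W/m².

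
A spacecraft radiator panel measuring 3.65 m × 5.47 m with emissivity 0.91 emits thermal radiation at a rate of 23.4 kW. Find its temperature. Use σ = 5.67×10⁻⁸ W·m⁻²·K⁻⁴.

T ≈ 388 K

A = 3.65 × 5.47 = 20.0 m².
From P = εσAT⁴, T = (P / εσA)^(1/4) = (23400 / (0.91 × 5.67×10⁻⁸ × 20.0))^(1/4).
T = (2.27×10^10)^(1/4) = 388 K.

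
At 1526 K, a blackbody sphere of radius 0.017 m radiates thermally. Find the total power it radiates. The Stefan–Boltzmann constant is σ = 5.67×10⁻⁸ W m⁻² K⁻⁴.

A = 4πr² = 4π × (0.017)² = 3.63×10^-3 m².
P = σAT⁴ = 5.67×10⁻⁸ × 3.63×10^-3 × (1526)⁴ = 5.67×10⁻⁸ × 3.63×10^-3 × 5.42×10^12.
P = 1120 W.

P ≈ 1120 W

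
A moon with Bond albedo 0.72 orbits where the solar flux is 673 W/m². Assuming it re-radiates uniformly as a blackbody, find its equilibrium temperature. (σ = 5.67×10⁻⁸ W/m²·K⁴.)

T ≈ 170 K

Power absorbed = (1−a)S·πR²; power emitted = 4πR²σT⁴. Equating and cancelling πR²:
T = ((1−a)S / 4σ)^(1/4) = (188 / (4 × 5.67×10⁻⁸))^(1/4) = (8.31×10^8)^(1/4).
T = 170 K.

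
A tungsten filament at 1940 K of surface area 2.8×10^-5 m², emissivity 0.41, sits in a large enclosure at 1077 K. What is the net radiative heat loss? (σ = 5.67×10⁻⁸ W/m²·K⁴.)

Q = εσA(T⁴ − T_s⁴). T⁴ − T_s⁴ = (1940)⁴ − (1077)⁴ = 1.42×10^13 − 1.35×10^12 = 1.28×10^13 K⁴.
Q = 0.41 × 5.67×10⁻⁸ × 2.80×10^-5 × 1.28×10^13 = 8.34 W.

Q ≈ 8.34 W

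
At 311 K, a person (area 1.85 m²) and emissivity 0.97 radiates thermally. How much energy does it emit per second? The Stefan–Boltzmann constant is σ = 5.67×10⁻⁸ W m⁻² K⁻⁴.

P ≈ 952 W

P = εσAT⁴ = 0.97 × 5.67×10⁻⁸ × 1.85 × (311)⁴ = 0.97 × 5.67×10⁻⁸ × 1.85 × 9.35×10^9.
P = 952 W.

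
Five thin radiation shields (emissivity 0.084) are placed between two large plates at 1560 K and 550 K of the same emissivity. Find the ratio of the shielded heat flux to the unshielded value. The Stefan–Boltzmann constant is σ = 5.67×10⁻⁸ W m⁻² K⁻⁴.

With N identical shields there are N+1 = 6 gaps in series, each with the same radiative resistance, so the flux falls to 1/(N+1) of its unshielded value.

ratio ≈ 0.167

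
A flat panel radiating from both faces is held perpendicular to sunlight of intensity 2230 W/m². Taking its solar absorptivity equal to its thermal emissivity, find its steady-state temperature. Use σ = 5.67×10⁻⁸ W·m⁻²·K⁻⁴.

T ≈ 374 K

Absorbed flux αS = emitted flux 2εσT⁴ per unit area; with α = ε this gives T = (S/2σ)^(1/4).
T = (2230 / (2 × 5.67×10⁻⁸))^(1/4) = (1.97×10^10)^(1/4).
T = 374 K.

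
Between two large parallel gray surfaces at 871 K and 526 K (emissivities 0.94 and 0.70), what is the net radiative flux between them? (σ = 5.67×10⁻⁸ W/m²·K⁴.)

q ≈ 19000 W/m²

For two large parallel gray plates, q = σ(T₁⁴ − T₂⁴) / (1/ε₁ + 1/ε₂ − 1).
1/ε₁ + 1/ε₂ − 1 = 1/0.94 + 1/0.70 − 1 = 1.492.
T₁⁴ − T₂⁴ = 5.76×10^11 − 7.65×10^10 = 4.99×10^11 K⁴.
q = 5.67×10⁻⁸ × 4.99×10^11 / 1.492 = 19000 W/m².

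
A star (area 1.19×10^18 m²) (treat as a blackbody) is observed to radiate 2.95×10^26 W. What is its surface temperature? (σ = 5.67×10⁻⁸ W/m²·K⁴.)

T ≈ 8130 K

From P = σAT⁴, T = (P / σA)^(1/4) = (2.95×10^26 / (5.67×10⁻⁸ × 1.19×10^18))^(1/4).
T = (4.37×10^15)^(1/4) = 8130 K.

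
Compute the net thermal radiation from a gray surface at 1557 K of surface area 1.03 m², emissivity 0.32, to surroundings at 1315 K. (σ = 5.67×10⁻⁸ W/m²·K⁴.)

Q ≈ 53900 W

Q = εσA(T⁴ − T_s⁴). T⁴ − T_s⁴ = (1557)⁴ − (1315)⁴ = 5.88×10^12 − 2.99×10^12 = 2.89×10^12 K⁴.
Q = 0.32 × 5.67×10⁻⁸ × 1.03 × 2.89×10^12 = 53900 W.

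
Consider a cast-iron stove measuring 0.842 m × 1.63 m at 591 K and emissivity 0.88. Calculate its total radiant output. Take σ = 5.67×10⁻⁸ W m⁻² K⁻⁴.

P ≈ 8350 W

A = 0.842 × 1.63 = 1.37 m².
Stefan–Boltzmann: P = εσAT⁴ = 0.88 × 5.67×10⁻⁸ × 1.37 × (591)⁴ = 0.88 × 5.67×10⁻⁸ × 1.37 × 1.22×10^11.
P = 8350 W.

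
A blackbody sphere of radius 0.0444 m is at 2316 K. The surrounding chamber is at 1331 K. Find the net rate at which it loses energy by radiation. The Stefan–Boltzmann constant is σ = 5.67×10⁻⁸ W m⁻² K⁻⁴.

A = 4πr² = 4π × (0.0444)² = 0.0248 m².
Q = σA(T⁴ − T_s⁴). T⁴ − T_s⁴ = (2316)⁴ − (1331)⁴ = 2.88×10^13 − 3.14×10^12 = 2.56×10^13 K⁴.
Q = 5.67×10⁻⁸ × 0.0248 × 2.56×10^13 = 36000 W.

Q ≈ 36000 W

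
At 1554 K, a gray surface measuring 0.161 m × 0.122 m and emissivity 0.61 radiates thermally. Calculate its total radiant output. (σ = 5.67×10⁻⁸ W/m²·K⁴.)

P ≈ 3960 W

A = 0.161 × 0.122 = 0.0196 m².
Stefan–Boltzmann: P = εσAT⁴ = 0.61 × 5.67×10⁻⁸ × 0.0196 × (1554)⁴ = 0.61 × 5.67×10⁻⁸ × 0.0196 × 5.83×10^12.
P = 3960 W.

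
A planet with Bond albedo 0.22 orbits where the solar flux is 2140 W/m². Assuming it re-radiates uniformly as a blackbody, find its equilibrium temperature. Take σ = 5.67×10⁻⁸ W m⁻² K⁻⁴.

Power absorbed = (1−a)S·πR²; power emitted = 4πR²σT⁴. Equating and cancelling πR²:
T = ((1−a)S / 4σ)^(1/4) = (1670 / (4 × 5.67×10⁻⁸))^(1/4) = (7.36×10^9)^(1/4).
T = 293 K.

T ≈ 293 K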